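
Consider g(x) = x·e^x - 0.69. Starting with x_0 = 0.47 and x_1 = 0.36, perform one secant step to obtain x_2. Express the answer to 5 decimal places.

0.44110

g(0.47) = 0.0619973, g(0.36) = -0.1740014
x_2 = 0.3600000 − (-0.1740014)·(0.3600000 − 0.4700000) / (-0.1740014 − 0.0619973) = 0.3600000 − (0.0191402)/(-0.2359987) = 0.4411028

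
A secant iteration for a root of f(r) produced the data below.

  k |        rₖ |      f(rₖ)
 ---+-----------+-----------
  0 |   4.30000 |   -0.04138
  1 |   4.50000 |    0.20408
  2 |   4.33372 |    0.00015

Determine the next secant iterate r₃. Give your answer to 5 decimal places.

r₃ = 4.33372 − 0.00015·(4.33372 − 4.50000) / (0.00015 − 0.20408)
   = 4.33372 − (-0.0000249)/(-0.2039300) = 4.3335977

4.33360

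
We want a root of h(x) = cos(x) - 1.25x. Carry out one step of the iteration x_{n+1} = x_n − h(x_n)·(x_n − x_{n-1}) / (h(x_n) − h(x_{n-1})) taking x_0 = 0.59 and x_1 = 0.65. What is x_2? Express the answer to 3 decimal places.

h(0.59) = 0.09344, h(0.65) = -0.01642
x_2 = 0.65000 − (-0.01642)·(0.65000 − 0.59000) / (-0.01642 − 0.09344) = 0.65000 − (-0.00098)/(-0.10986) = 0.64103

0.641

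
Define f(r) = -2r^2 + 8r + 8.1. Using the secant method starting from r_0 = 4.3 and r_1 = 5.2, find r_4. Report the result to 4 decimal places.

4.8373

f(4.3) = 5.520000, f(5.2) = -4.380000
r_2 = 5.200000 − (-4.380000)·(5.200000 − 4.300000) / (-4.380000 − 5.520000) = 5.200000 − (-3.942000)/(-9.900000) = 4.801818
f(4.801818) = 0.399630
r_3 = 4.801818 − 0.399630·(4.801818 − 5.200000) / (0.399630 − (-4.380000)) = 4.801818 − (-0.159125)/(4.779630) = 4.835111
f(4.835111) = 0.024296
r_4 = 4.835111 − 0.024296·(4.835111 − 4.801818) / (0.024296 − 0.399630) = 4.835111 − (0.000809)/(-0.375334) = 4.837266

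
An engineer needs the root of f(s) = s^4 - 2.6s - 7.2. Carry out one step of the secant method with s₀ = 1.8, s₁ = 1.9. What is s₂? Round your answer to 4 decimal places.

1.8608

f(1.8) = -1.382400, f(1.9) = 0.892100
s₂ = 1.900000 − 0.892100·(1.900000 − 1.800000) / (0.892100 − (-1.382400)) = 1.900000 − (0.089210)/(2.274500) = 1.860778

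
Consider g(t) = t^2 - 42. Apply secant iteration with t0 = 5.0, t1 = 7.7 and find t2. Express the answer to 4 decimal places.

6.3386

g(5.0) = -17.000000, g(7.7) = 17.290000
t2 = 7.700000 − 17.290000·(7.700000 − 5.000000) / (17.290000 − (-17.000000)) = 7.700000 − (46.683000)/(34.290000) = 6.338583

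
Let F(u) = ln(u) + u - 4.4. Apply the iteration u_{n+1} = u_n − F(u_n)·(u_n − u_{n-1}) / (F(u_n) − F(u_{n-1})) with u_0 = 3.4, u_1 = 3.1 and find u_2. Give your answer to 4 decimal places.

F(3.4) = 0.223775, F(3.1) = -0.168598
u_2 = 3.100000 − (-0.168598)·(3.100000 − 3.400000) / (-0.168598 − 0.223775) = 3.100000 − (0.050579)/(-0.392373) = 3.228906

3.2289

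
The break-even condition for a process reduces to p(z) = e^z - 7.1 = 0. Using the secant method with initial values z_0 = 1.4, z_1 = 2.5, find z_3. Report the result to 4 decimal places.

1.9230

p(1.4) = -3.044800, p(2.5) = 5.082494
z_2 = 2.500000 − 5.082494·(2.500000 − 1.400000) / (5.082494 − (-3.044800)) = 2.500000 − (5.590743)/(8.127294) = 1.812103
p(1.812103) = -0.976690
z_3 = 1.812103 − (-0.976690)·(1.812103 − 2.500000) / (-0.976690 − 5.082494) = 1.812103 − (0.671863)/(-6.059184) = 1.922986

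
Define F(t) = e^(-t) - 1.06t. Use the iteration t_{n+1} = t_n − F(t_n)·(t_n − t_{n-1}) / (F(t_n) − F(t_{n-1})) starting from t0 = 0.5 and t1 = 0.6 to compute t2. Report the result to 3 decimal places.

0.547

F(0.5) = 0.07653, F(0.6) = -0.08719
t2 = 0.60000 − (-0.08719)·(0.60000 − 0.50000) / (-0.08719 − 0.07653) = 0.60000 − (-0.00872)/(-0.16372) = 0.54675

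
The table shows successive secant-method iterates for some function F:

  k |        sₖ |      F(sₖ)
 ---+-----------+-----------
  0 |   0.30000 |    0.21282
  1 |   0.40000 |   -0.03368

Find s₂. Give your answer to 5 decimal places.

0.38634

s₂ = 0.40000 − (-0.03368)·(0.40000 − 0.30000) / (-0.03368 − 0.21282)
   = 0.40000 − (-0.0033680)/(-0.2465000) = 0.3863367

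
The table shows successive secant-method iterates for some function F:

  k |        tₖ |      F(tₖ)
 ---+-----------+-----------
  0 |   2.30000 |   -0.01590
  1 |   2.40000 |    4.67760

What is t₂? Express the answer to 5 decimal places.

t₂ = 2.40000 − 4.67760·(2.40000 − 2.30000) / (4.67760 − (-0.01590))
   = 2.40000 − (0.4677600)/(4.6935000) = 2.3003388

2.30034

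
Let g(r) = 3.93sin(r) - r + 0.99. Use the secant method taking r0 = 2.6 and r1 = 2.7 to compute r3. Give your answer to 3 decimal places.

2.693

g(2.6) = 0.41592, g(2.7) = -0.03040
r2 = 2.70000 − (-0.03040)·(2.70000 − 2.60000) / (-0.03040 − 0.41592) = 2.70000 − (-0.00304)/(-0.44632) = 2.69319
g(2.69319) = 0.00057
r3 = 2.69319 − 0.00057·(2.69319 − 2.70000) / (0.00057 − (-0.03040)) = 2.69319 − (0.00000)/(0.03097) = 2.69332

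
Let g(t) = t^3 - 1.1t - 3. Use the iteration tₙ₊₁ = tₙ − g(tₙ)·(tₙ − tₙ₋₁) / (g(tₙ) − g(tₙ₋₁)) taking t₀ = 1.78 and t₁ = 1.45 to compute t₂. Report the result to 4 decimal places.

g(1.78) = 0.681752, g(1.45) = -1.546375
t₂ = 1.450000 − (-1.546375)·(1.450000 − 1.780000) / (-1.546375 − 0.681752) = 1.450000 − (0.510304)/(-2.228127) = 1.679028

1.6790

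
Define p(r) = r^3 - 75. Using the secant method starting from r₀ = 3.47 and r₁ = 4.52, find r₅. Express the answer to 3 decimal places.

p(3.47) = -33.21808, p(4.52) = 17.34541
r₂ = 4.52000 − 17.34541·(4.52000 − 3.47000) / (17.34541 − (-33.21808)) = 4.52000 − (18.21268)/(50.56348) = 4.15981
p(4.15981) = -3.01879
r₃ = 4.15981 − (-3.01879)·(4.15981 − 4.52000) / (-3.01879 − 17.34541) = 4.15981 − (1.08735)/(-20.36420) = 4.21320
p(4.21320) = -0.21121
r₄ = 4.21320 − (-0.21121)·(4.21320 − 4.15981) / (-0.21121 − (-3.01879)) = 4.21320 − (-0.01128)/(2.80758) = 4.21722
p(4.21722) = 0.00290
r₅ = 4.21722 − 0.00290·(4.21722 − 4.21320) / (0.00290 − (-0.21121)) = 4.21722 − (0.00001)/(0.21411) = 4.21716

4.217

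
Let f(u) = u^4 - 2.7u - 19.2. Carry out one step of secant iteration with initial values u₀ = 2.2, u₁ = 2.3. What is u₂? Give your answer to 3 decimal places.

2.240

f(2.2) = -1.71440, f(2.3) = 2.57410
u₂ = 2.30000 − 2.57410·(2.30000 − 2.20000) / (2.57410 − (-1.71440)) = 2.30000 − (0.25741)/(4.28850) = 2.23998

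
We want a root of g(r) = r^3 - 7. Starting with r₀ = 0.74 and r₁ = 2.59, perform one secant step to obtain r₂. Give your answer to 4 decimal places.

1.4590

g(0.74) = -6.594776, g(2.59) = 10.373979
r₂ = 2.590000 − 10.373979·(2.590000 − 0.740000) / (10.373979 − (-6.594776)) = 2.590000 − (19.191861)/(16.968755) = 1.458988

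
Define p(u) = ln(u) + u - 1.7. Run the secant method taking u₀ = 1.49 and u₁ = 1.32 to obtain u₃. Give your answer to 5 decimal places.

p(1.49) = 0.1887761, p(1.32) = -0.1023683
u₂ = 1.3200000 − (-0.1023683)·(1.3200000 − 1.4900000) / (-0.1023683 − 0.1887761) = 1.3200000 − (0.0174026)/(-0.2911444) = 1.3797731
p(1.3797731) = 0.0016922
u₃ = 1.3797731 − 0.0016922·(1.3797731 − 1.3200000) / (0.0016922 − (-0.1023683)) = 1.3797731 − (0.0001011)/(0.1040604) = 1.3788011

1.37880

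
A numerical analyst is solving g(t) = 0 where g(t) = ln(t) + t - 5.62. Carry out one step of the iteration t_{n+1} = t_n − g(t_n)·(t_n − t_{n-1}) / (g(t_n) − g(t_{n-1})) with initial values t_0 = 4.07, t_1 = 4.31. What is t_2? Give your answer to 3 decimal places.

g(4.07) = -0.14636, g(4.31) = 0.15094
t_2 = 4.31000 − 0.15094·(4.31000 − 4.07000) / (0.15094 − (-0.14636)) = 4.31000 − (0.03623)/(0.29729) = 4.18815

4.188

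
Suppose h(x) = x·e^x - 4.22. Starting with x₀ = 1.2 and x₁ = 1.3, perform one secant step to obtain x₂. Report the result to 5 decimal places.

1.23001

h(1.2) = -0.2358597, h(1.3) = 0.5500857
x₂ = 1.3000000 − 0.5500857·(1.3000000 − 1.2000000) / (0.5500857 − (-0.2358597)) = 1.3000000 − (0.0550086)/(0.7859454) = 1.2300097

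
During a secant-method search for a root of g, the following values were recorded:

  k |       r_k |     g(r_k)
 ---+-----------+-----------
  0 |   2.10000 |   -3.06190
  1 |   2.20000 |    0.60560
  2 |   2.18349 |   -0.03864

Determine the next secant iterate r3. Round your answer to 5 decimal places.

r3 = 2.18349 − (-0.03864)·(2.18349 − 2.20000) / (-0.03864 − 0.60560)
   = 2.18349 − (0.0006379)/(-0.6442400) = 2.1844802

2.18448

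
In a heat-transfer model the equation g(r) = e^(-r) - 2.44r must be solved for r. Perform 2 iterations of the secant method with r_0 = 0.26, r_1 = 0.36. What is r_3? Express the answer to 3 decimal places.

g(0.26) = 0.13665, g(0.36) = -0.18072
r_2 = 0.36000 − (-0.18072)·(0.36000 − 0.26000) / (-0.18072 − 0.13665) = 0.36000 − (-0.01807)/(-0.31738) = 0.30306
g(0.30306) = -0.00090
r_3 = 0.30306 − (-0.00090)·(0.30306 − 0.36000) / (-0.00090 − (-0.18072)) = 0.30306 − (0.00005)/(0.17982) = 0.30277

0.303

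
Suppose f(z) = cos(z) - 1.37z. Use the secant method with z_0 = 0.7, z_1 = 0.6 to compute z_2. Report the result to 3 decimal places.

f(0.7) = -0.19416, f(0.6) = 0.00334
z_2 = 0.60000 − 0.00334·(0.60000 − 0.70000) / (0.00334 − (-0.19416)) = 0.60000 − (-0.00033)/(0.19749) = 0.60169

0.602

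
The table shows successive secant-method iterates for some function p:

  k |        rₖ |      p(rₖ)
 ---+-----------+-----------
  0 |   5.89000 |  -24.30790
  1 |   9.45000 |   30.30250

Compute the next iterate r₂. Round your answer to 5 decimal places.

7.47461

r₂ = 9.45000 − 30.30250·(9.45000 − 5.89000) / (30.30250 − (-24.30790))
   = 9.45000 − (107.8769000)/(54.6104000) = 7.4746089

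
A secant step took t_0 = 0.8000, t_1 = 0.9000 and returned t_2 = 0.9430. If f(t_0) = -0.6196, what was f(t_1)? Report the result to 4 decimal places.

The secant line through (0.8000, -0.6196) and (0.9000, f(t_1)) crosses zero at t_2 = 0.9430.
So (0.8000, -0.6196), (0.9000, f(t_1)), (0.9430, 0) are collinear:
f(t_1) = -0.6196 · (0.9000 − 0.9430) / (0.8000 − 0.9430) = -0.6196 · (-0.043000)/(-0.143000) = -0.186313

-0.1863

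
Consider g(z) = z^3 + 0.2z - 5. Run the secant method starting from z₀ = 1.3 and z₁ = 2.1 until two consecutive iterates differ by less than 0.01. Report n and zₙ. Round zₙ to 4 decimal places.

g(1.3) = -2.543000, g(2.1) = 4.681000
z₂ = 2.100000 − 4.681000·(0.800000)/(7.224000) = 1.581617;  |Δ| = 0.518383
g(1.581617) = -0.727243
z₃ = 1.581617 − (-0.727243)·(-0.518383)/(-5.408243) = 1.651324;  |Δ| = 0.069707
g(1.651324) = -0.166792
z₄ = 1.651324 − (-0.166792)·(0.069707)/(0.560452) = 1.672068;  |Δ| = 0.020745
g(1.672068) = 0.009204
z₅ = 1.672068 − 0.009204·(0.020745)/(0.175996) = 1.670984;  |Δ| = 0.001085
|z₅ − z₄| = 0.001085 < 0.01

n = 5, zₙ = 1.6710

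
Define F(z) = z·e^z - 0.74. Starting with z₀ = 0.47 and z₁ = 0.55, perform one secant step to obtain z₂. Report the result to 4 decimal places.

F(0.47) = 0.011997, F(0.55) = 0.213289
z₂ = 0.550000 − 0.213289·(0.550000 − 0.470000) / (0.213289 − 0.011997) = 0.550000 − (0.017063)/(0.201292) = 0.465232

0.4652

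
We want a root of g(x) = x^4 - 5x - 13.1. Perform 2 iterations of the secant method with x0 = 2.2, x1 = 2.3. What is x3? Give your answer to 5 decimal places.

g(2.2) = -0.6744000, g(2.3) = 3.3841000
x2 = 2.3000000 − 3.3841000·(2.3000000 − 2.2000000) / (3.3841000 − (-0.6744000)) = 2.3000000 − (0.3384100)/(4.0585000) = 2.2166170
g(2.2166170) = -0.0416755
x3 = 2.2166170 − (-0.0416755)·(2.2166170 − 2.3000000) / (-0.0416755 − 3.3841000) = 2.2166170 − (0.0034750)/(-3.4257755) = 2.2176314

2.21763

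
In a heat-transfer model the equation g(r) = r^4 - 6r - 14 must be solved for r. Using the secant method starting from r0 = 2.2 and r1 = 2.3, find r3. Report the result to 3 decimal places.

2.296

g(2.2) = -3.77440, g(2.3) = 0.18410
r2 = 2.30000 − 0.18410·(2.30000 − 2.20000) / (0.18410 − (-3.77440)) = 2.30000 − (0.01841)/(3.95850) = 2.29535
g(2.29535) = -0.01365
r3 = 2.29535 − (-0.01365)·(2.29535 − 2.30000) / (-0.01365 − 0.18410) = 2.29535 − (0.00006)/(-0.19775) = 2.29567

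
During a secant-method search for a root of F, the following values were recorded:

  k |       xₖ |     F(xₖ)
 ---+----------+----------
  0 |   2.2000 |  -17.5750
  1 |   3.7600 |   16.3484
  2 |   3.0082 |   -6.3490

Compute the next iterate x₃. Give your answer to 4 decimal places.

3.2185

x₃ = 3.0082 − (-6.3490)·(3.0082 − 3.7600) / (-6.3490 − 16.3484)
   = 3.0082 − (4.773178)/(-22.697400) = 3.218496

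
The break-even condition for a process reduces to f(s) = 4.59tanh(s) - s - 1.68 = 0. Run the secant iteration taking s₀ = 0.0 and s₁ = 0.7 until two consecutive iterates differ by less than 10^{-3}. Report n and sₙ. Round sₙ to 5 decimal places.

f(0.0) = -1.6800000, f(0.7) = 0.3940481
s₂ = 0.7000000 − 0.3940481·(0.7000000)/(2.0740481) = 0.5670071;  |Δ| = 0.1329929
f(0.5670071) = 0.1083876
s₃ = 0.5670071 − 0.1083876·(-0.1329929)/(-0.2856605) = 0.5165459;  |Δ| = 0.0504612
f(0.5165459) = -0.0161595
s₄ = 0.5165459 − (-0.0161595)·(-0.0504612)/(-0.1245471) = 0.5230930;  |Δ| = 0.0065472
f(0.5230930) = 0.0004911
s₅ = 0.5230930 − 0.0004911·(0.0065472)/(0.0166506) = 0.5228999;  |Δ| = 0.0001931
|s₅ − s₄| = 0.0001931 < 10^{-3}

n = 5, sₙ = 0.52290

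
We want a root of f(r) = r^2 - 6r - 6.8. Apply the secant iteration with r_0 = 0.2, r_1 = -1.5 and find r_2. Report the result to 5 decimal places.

f(0.2) = -7.9600000, f(-1.5) = 4.4500000
r_2 = -1.5000000 − 4.4500000·(-1.5000000 − 0.2000000) / (4.4500000 − (-7.9600000)) = -1.5000000 − (-7.5650000)/(12.4100000) = -0.8904110

-0.89041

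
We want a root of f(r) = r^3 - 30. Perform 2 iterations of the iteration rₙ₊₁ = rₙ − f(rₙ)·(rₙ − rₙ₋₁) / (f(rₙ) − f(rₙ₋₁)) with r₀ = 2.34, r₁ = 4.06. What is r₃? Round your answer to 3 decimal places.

f(2.34) = -17.18710, f(4.06) = 36.92342
r₂ = 4.06000 − 36.92342·(4.06000 − 2.34000) / (36.92342 − (-17.18710)) = 4.06000 − (63.50828)/(54.11051) = 2.88632
f(2.88632) = -5.95445
r₃ = 2.88632 − (-5.95445)·(2.88632 − 4.06000) / (-5.95445 − 36.92342) = 2.88632 − (6.98860)/(-42.87787) = 3.04931

3.049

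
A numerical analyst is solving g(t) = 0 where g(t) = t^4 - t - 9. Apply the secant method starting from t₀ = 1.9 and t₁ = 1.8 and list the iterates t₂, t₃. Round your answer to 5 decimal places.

g(1.9) = 2.1321000, g(1.8) = -0.3024000
t₂ = 1.8000000 − (-0.3024000)·(1.8000000 − 1.9000000) / (-0.3024000 − 2.1321000) = 1.8000000 − (0.0302400)/(-2.4345000) = 1.8124214
g(1.8124214) = -0.0220408
t₃ = 1.8124214 − (-0.0220408)·(1.8124214 − 1.8000000) / (-0.0220408 − (-0.3024000)) = 1.8124214 − (-0.0002738)/(0.2803592) = 1.8133980

1.81242, 1.81340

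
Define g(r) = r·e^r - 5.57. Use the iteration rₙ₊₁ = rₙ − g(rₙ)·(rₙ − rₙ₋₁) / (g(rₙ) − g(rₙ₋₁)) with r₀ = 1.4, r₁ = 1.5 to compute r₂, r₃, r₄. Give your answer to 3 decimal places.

g(1.4) = 0.10728, g(1.5) = 1.15253
r₂ = 1.50000 − 1.15253·(1.50000 − 1.40000) / (1.15253 − 0.10728) = 1.50000 − (0.11525)/(1.04525) = 1.38974
g(1.38974) = 0.00811
r₃ = 1.38974 − 0.00811·(1.38974 − 1.50000) / (0.00811 − 1.15253) = 1.38974 − (-0.00089)/(-1.14442) = 1.38895
g(1.38895) = 0.00062
r₄ = 1.38895 − 0.00062·(1.38895 − 1.38974) / (0.00062 − 0.00811) = 1.38895 − (0.00000)/(-0.00749) = 1.38889

1.390, 1.389, 1.389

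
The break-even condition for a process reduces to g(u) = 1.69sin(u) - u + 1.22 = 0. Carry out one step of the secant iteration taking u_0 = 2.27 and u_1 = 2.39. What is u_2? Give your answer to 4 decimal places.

g(2.27) = 0.243450, g(2.39) = -0.016063
u_2 = 2.390000 − (-0.016063)·(2.390000 − 2.270000) / (-0.016063 − 0.243450) = 2.390000 − (-0.001928)/(-0.259512) = 2.382573

2.3826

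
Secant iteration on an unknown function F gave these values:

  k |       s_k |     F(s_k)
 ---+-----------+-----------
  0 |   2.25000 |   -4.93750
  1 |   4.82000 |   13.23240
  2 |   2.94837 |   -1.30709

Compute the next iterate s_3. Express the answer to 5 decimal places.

s_3 = 2.94837 − (-1.30709)·(2.94837 − 4.82000) / (-1.30709 − 13.23240)
   = 2.94837 − (2.4463889)/(-14.5394900) = 3.1166282

3.11663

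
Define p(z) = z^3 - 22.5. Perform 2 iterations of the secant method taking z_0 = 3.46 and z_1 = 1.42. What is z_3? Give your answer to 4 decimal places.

3.1195

p(3.46) = 18.921736, p(1.42) = -19.636712
z_2 = 1.420000 − (-19.636712)·(1.420000 − 3.460000) / (-19.636712 − 18.921736) = 1.420000 − (40.058892)/(-38.558448) = 2.458914
p(2.458914) = -7.632780
z_3 = 2.458914 − (-7.632780)·(2.458914 − 1.420000) / (-7.632780 − (-19.636712)) = 2.458914 − (-7.929799)/(12.003932) = 3.119514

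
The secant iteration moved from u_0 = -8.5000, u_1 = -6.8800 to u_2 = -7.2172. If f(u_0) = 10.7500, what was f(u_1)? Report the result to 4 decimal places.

The secant line through (-8.5000, 10.7500) and (-6.8800, f(u_1)) crosses zero at u_2 = -7.2172.
So (-8.5000, 10.7500), (-6.8800, f(u_1)), (-7.2172, 0) are collinear:
f(u_1) = 10.7500 · (-6.8800 − (-7.2172)) / (-8.5000 − (-7.2172)) = 10.7500 · (0.337200)/(-1.282800) = -2.825772

-2.8258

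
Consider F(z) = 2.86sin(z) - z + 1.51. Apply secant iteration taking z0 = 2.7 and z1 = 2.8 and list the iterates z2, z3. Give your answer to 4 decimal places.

2.7089, 2.7090

F(2.7) = 0.032306, F(2.8) = -0.331934
z2 = 2.800000 − (-0.331934)·(2.800000 − 2.700000) / (-0.331934 − 0.032306) = 2.800000 − (-0.033193)/(-0.364240) = 2.708870
F(2.708870) = 0.000456
z3 = 2.708870 − 0.000456·(2.708870 − 2.800000) / (0.000456 − (-0.331934)) = 2.708870 − (-0.000042)/(0.332390) = 2.708994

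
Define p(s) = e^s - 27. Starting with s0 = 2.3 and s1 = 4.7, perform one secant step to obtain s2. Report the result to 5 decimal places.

p(2.3) = -17.0258175, p(4.7) = 82.9471725
s2 = 4.7000000 − 82.9471725·(4.7000000 − 2.3000000) / (82.9471725 − (-17.0258175)) = 4.7000000 − (199.0732139)/(99.9729900) = 2.7087300

2.70873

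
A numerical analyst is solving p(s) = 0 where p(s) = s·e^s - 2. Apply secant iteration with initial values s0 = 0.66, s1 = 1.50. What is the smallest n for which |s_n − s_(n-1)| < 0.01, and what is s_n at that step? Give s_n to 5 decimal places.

n = 5, s_n = 0.85255

p(0.66) = -0.7230371, p(1.50) = 4.7225336
s2 = 1.5000000 − 4.7225336·(0.8400000)/(5.4455707) = 0.7715312;  |Δ| = 0.7284688
p(0.7715312) = -0.3311194
s3 = 0.7715312 − (-0.3311194)·(-0.7284688)/(-5.0536531) = 0.8192611;  |Δ| = 0.0477299
p(0.8192611) = -0.1412418
s4 = 0.8192611 − (-0.1412418)·(0.0477299)/(0.1898776) = 0.8547653;  |Δ| = 0.0355042
p(0.8547653) = 0.0094015
s5 = 0.8547653 − 0.0094015·(0.0355042)/(0.1506433) = 0.8525495;  |Δ| = 0.0022158
|s5 − s4| = 0.0022158 < 0.01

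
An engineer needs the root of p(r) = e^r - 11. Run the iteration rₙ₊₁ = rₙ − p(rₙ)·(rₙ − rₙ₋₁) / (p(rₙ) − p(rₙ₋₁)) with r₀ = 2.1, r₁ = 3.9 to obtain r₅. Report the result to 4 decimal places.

p(2.1) = -2.833830, p(3.9) = 38.402449
r₂ = 3.900000 − 38.402449·(3.900000 − 2.100000) / (38.402449 − (-2.833830)) = 3.900000 − (69.124408)/(41.236279) = 2.223699
p(2.223699) = -1.758546
r₃ = 2.223699 − (-1.758546)·(2.223699 − 3.900000) / (-1.758546 − 38.402449) = 2.223699 − (2.947853)/(-40.160996) = 2.297100
p(2.297100) = -1.054700
r₄ = 2.297100 − (-1.054700)·(2.297100 − 2.223699) / (-1.054700 − (-1.758546)) = 2.297100 − (-0.077416)/(0.703846) = 2.407090
p(2.407090) = 0.101607
r₅ = 2.407090 − 0.101607·(2.407090 − 2.297100) / (0.101607 − (-1.054700)) = 2.407090 − (0.011176)/(1.156307) = 2.397425

2.3974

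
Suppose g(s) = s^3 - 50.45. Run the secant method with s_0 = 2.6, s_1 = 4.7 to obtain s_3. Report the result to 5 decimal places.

g(2.6) = -32.8740000, g(4.7) = 53.3730000
s_2 = 4.7000000 − 53.3730000·(4.7000000 − 2.6000000) / (53.3730000 − (-32.8740000)) = 4.7000000 − (112.0833000)/(86.2470000) = 3.4004383
g(3.4004383) = -11.1307986
s_3 = 3.4004383 − (-11.1307986)·(3.4004383 − 4.7000000) / (-11.1307986 − 53.3730000) = 3.4004383 − (14.4651598)/(-64.5037986) = 3.6246911

3.62469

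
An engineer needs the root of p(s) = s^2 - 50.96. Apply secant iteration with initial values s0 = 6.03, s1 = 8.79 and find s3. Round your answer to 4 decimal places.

7.1257

p(6.03) = -14.599100, p(8.79) = 26.304100
s2 = 8.790000 − 26.304100·(8.790000 − 6.030000) / (26.304100 − (-14.599100)) = 8.790000 − (72.599316)/(40.903200) = 7.015094
p(7.015094) = -1.748450
s3 = 7.015094 − (-1.748450)·(7.015094 − 8.790000) / (-1.748450 − 26.304100) = 7.015094 − (3.103333)/(-28.052550) = 7.125720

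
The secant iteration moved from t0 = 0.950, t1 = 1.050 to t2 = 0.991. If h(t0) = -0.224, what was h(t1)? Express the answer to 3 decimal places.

0.322

The secant line through (0.950, -0.224) and (1.050, h(t1)) crosses zero at t2 = 0.991.
So (0.950, -0.224), (1.050, h(t1)), (0.991, 0) are collinear:
h(t1) = -0.224 · (1.050 − 0.991) / (0.950 − 0.991) = -0.224 · (0.05900)/(-0.04100) = 0.32234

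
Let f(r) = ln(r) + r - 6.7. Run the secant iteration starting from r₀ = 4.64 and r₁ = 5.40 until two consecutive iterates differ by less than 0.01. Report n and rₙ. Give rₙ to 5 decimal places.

n = 3, rₙ = 5.07555

f(4.64) = -0.5252856, f(5.40) = 0.3863990
r₂ = 5.4000000 − 0.3863990·(0.7600000)/(0.9116846) = 5.0778895;  |Δ| = 0.3221105
f(5.0778895) = 0.0027852
r₃ = 5.0778895 − 0.0027852·(-0.3221105)/(-0.3836138) = 5.0755508;  |Δ| = 0.0023386
|r₃ − r₂| = 0.0023386 < 0.01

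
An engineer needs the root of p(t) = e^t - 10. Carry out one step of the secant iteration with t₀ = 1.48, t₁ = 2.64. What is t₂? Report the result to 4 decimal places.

2.1561

p(1.48) = -5.607054, p(2.64) = 4.013204
t₂ = 2.640000 − 4.013204·(2.640000 − 1.480000) / (4.013204 − (-5.607054)) = 2.640000 − (4.655316)/(9.620258) = 2.156092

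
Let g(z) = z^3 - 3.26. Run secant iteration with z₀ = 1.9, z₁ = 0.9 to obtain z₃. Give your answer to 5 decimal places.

1.58124

g(1.9) = 3.5990000, g(0.9) = -2.5310000
z₂ = 0.9000000 − (-2.5310000)·(0.9000000 − 1.9000000) / (-2.5310000 − 3.5990000) = 0.9000000 − (2.5310000)/(-6.1300000) = 1.3128874
g(1.3128874) = -0.9970108
z₃ = 1.3128874 − (-0.9970108)·(1.3128874 − 0.9000000) / (-0.9970108 − (-2.5310000)) = 1.3128874 − (-0.4116532)/(1.5339892) = 1.5812422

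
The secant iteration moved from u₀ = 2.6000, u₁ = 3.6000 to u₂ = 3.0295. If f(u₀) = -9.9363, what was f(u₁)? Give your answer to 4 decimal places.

The secant line through (2.6000, -9.9363) and (3.6000, f(u₁)) crosses zero at u₂ = 3.0295.
So (2.6000, -9.9363), (3.6000, f(u₁)), (3.0295, 0) are collinear:
f(u₁) = -9.9363 · (3.6000 − 3.0295) / (2.6000 − 3.0295) = -9.9363 · (0.570500)/(-0.429500) = 13.198275

13.1983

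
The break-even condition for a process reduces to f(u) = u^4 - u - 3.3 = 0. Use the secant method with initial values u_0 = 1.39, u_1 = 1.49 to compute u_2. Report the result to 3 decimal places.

f(1.39) = -0.95699, f(1.49) = 0.13884
u_2 = 1.49000 − 0.13884·(1.49000 − 1.39000) / (0.13884 − (-0.95699)) = 1.49000 − (0.01388)/(1.09583) = 1.47733

1.477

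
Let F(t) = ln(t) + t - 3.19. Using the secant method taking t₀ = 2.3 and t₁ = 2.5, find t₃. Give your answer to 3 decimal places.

2.340

F(2.3) = -0.05709, F(2.5) = 0.22629
t₂ = 2.50000 − 0.22629·(2.50000 − 2.30000) / (0.22629 − (-0.05709)) = 2.50000 − (0.04526)/(0.28338) = 2.34029
F(2.34029) = 0.00057
t₃ = 2.34029 − 0.00057·(2.34029 − 2.50000) / (0.00057 − 0.22629) = 2.34029 − (-0.00009)/(-0.22572) = 2.33989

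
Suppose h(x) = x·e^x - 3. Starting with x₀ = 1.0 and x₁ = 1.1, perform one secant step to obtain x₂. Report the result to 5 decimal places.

1.04805

h(1.0) = -0.2817182, h(1.1) = 0.3045826
x₂ = 1.1000000 − 0.3045826·(1.1000000 − 1.0000000) / (0.3045826 − (-0.2817182)) = 1.1000000 − (0.0304583)/(0.5863008) = 1.0480501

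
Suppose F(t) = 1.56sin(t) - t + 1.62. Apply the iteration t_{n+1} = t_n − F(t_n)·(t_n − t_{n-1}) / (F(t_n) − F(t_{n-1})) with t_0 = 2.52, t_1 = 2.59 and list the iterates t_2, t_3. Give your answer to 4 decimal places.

F(2.52) = 0.008436, F(2.59) = -0.152491
t_2 = 2.590000 − (-0.152491)·(2.590000 − 2.520000) / (-0.152491 − 0.008436) = 2.590000 − (-0.010674)/(-0.160927) = 2.523669
F(2.523669) = 0.000107
t_3 = 2.523669 − 0.000107·(2.523669 − 2.590000) / (0.000107 − (-0.152491)) = 2.523669 − (-0.000007)/(0.152598) = 2.523716

2.5237, 2.5237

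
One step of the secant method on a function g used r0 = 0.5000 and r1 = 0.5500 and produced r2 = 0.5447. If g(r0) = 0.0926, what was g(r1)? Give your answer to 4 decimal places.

The secant line through (0.5000, 0.0926) and (0.5500, g(r1)) crosses zero at r2 = 0.5447.
So (0.5000, 0.0926), (0.5500, g(r1)), (0.5447, 0) are collinear:
g(r1) = 0.0926 · (0.5500 − 0.5447) / (0.5000 − 0.5447) = 0.0926 · (0.005300)/(-0.044700) = -0.010979

-0.0110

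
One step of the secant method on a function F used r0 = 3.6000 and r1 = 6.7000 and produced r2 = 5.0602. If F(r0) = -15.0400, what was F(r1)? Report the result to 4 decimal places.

The secant line through (3.6000, -15.0400) and (6.7000, F(r1)) crosses zero at r2 = 5.0602.
So (3.6000, -15.0400), (6.7000, F(r1)), (5.0602, 0) are collinear:
F(r1) = -15.0400 · (6.7000 − 5.0602) / (3.6000 − 5.0602) = -15.0400 · (1.639800)/(-1.460200) = 16.889873

16.8899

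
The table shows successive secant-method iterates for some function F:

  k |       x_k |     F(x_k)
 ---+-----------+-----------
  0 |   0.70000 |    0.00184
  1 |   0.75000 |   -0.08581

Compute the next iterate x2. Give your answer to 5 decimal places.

0.70105

x2 = 0.75000 − (-0.08581)·(0.75000 − 0.70000) / (-0.08581 − 0.00184)
   = 0.75000 − (-0.0042905)/(-0.0876500) = 0.7010496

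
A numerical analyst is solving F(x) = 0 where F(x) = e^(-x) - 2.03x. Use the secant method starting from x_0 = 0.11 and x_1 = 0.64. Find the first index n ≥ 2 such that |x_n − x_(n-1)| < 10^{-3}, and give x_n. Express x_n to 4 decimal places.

F(0.11) = 0.672534, F(0.64) = -0.771908
x_2 = 0.640000 − (-0.771908)·(0.530000)/(-1.444442) = 0.356769;  |Δ| = 0.283231
F(0.356769) = -0.024306
x_3 = 0.356769 − (-0.024306)·(-0.283231)/(0.747601) = 0.347560;  |Δ| = 0.009209
F(0.347560) = 0.000862
x_4 = 0.347560 − 0.000862·(-0.009209)/(0.025168) = 0.347876;  |Δ| = 0.000315
|x_4 − x_3| = 0.000315 < 10^{-3}

n = 4, x_n = 0.3479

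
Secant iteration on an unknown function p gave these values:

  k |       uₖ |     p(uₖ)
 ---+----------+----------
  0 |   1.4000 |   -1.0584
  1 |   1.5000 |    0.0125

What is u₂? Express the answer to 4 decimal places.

u₂ = 1.5000 − 0.0125·(1.5000 − 1.4000) / (0.0125 − (-1.0584))
   = 1.5000 − (0.001250)/(1.070900) = 1.498833

1.4988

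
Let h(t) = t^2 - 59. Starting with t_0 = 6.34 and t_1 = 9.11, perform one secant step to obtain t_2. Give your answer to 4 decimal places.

7.5571

h(6.34) = -18.804400, h(9.11) = 23.992100
t_2 = 9.110000 − 23.992100·(9.110000 − 6.340000) / (23.992100 − (-18.804400)) = 9.110000 − (66.458117)/(42.796500) = 7.557113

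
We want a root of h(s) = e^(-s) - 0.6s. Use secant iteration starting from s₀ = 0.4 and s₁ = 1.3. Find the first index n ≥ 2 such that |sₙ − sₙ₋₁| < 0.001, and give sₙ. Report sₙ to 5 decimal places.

h(0.4) = 0.4303200, h(1.3) = -0.5074682
s₂ = 1.3000000 − (-0.5074682)·(0.9000000)/(-0.9377883) = 0.8129803;  |Δ| = 0.4870197
h(0.8129803) = -0.0442539
s₃ = 0.8129803 − (-0.0442539)·(-0.4870197)/(0.4632143) = 0.7664521;  |Δ| = 0.0465282
h(0.7664521) = 0.0047875
s₄ = 0.7664521 − 0.0047875·(-0.0465282)/(0.0490414) = 0.7709942;  |Δ| = 0.0045422
h(0.7709942) = -0.0000436
s₅ = 0.7709942 − (-0.0000436)·(0.0045422)/(-0.0048311) = 0.7709533;  |Δ| = 0.0000410
|s₅ − s₄| = 0.0000410 < 0.001

n = 5, sₙ = 0.77095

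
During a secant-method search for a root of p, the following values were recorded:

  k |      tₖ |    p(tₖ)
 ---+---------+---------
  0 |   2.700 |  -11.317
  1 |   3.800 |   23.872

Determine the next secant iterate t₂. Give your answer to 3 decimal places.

t₂ = 3.800 − 23.872·(3.800 − 2.700) / (23.872 − (-11.317))
   = 3.800 − (26.25920)/(35.18900) = 3.05377

3.054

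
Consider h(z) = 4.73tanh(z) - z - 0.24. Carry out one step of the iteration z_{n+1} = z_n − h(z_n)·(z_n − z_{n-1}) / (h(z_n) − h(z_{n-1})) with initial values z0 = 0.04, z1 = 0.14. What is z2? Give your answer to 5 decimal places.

0.06465

h(0.04) = -0.0909008, h(0.14) = 0.2779073
z2 = 0.1400000 − 0.2779073·(0.1400000 − 0.0400000) / (0.2779073 − (-0.0909008)) = 0.1400000 − (0.0277907)/(0.3688081) = 0.0646472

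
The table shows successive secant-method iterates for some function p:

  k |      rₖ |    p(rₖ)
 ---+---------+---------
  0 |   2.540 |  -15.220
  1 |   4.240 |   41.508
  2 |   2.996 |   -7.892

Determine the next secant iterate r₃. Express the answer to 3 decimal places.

r₃ = 2.996 − (-7.892)·(2.996 − 4.240) / (-7.892 − 41.508)
   = 2.996 − (9.81765)/(-49.40000) = 3.19474

3.195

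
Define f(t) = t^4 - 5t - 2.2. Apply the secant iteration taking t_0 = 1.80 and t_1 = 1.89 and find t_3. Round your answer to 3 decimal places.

1.837

f(1.80) = -0.70240, f(1.89) = 1.10990
t_2 = 1.89000 − 1.10990·(1.89000 − 1.80000) / (1.10990 − (-0.70240)) = 1.89000 − (0.09989)/(1.81230) = 1.83488
f(1.83488) = -0.03913
t_3 = 1.83488 − (-0.03913)·(1.83488 − 1.89000) / (-0.03913 − 1.10990) = 1.83488 − (0.00216)/(-1.14903) = 1.83676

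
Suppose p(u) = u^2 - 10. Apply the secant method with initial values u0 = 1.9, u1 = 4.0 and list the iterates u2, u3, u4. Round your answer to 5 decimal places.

p(1.9) = -6.3900000, p(4.0) = 6.0000000
u2 = 4.0000000 − 6.0000000·(4.0000000 − 1.9000000) / (6.0000000 − (-6.3900000)) = 4.0000000 − (12.6000000)/(12.3900000) = 2.9830508
p(2.9830508) = -1.1014076
u3 = 2.9830508 − (-1.1014076)·(2.9830508 − 4.0000000) / (-1.1014076 − 6.0000000) = 2.9830508 − (1.1200756)/(-7.1014076) = 3.1407767
p(3.1407767) = -0.1355217
u4 = 3.1407767 − (-0.1355217)·(3.1407767 − 2.9830508) / (-0.1355217 − (-1.1014076)) = 3.1407767 − (-0.0213753)/(0.9658859) = 3.1629069

2.98305, 3.14078, 3.16291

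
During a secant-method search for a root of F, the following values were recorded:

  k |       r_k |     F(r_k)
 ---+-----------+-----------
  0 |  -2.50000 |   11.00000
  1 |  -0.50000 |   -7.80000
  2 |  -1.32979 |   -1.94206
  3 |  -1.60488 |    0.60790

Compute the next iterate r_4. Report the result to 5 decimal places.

r_4 = -1.60488 − 0.60790·(-1.60488 − (-1.32979)) / (0.60790 − (-1.94206))
   = -1.60488 − (-0.1672272)/(2.5499600) = -1.5392997

-1.53930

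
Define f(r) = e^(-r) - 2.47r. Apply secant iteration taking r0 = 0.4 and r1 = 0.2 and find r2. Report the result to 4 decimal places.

0.3011

f(0.4) = -0.317680, f(0.2) = 0.324731
r2 = 0.200000 − 0.324731·(0.200000 − 0.400000) / (0.324731 − (-0.317680)) = 0.200000 − (-0.064946)/(0.642411) = 0.301098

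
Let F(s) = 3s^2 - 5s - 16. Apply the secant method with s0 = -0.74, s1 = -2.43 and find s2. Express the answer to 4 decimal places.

F(-0.74) = -10.657200, F(-2.43) = 13.864700
s2 = -2.430000 − 13.864700·(-2.430000 − (-0.740000)) / (13.864700 − (-10.657200)) = -2.430000 − (-23.431343)/(24.521900) = -1.474473

-1.4745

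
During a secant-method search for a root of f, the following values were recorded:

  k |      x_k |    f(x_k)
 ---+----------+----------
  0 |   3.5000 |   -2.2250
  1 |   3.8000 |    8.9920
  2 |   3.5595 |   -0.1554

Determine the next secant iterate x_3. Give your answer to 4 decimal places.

3.5636

x_3 = 3.5595 − (-0.1554)·(3.5595 − 3.8000) / (-0.1554 − 8.9920)
   = 3.5595 − (0.037374)/(-9.147400) = 3.563586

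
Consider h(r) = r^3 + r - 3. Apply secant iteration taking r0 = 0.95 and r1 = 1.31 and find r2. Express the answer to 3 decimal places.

1.195

h(0.95) = -1.19263, h(1.31) = 0.55809
r2 = 1.31000 − 0.55809·(1.31000 − 0.95000) / (0.55809 − (-1.19263)) = 1.31000 − (0.20091)/(1.75072) = 1.19524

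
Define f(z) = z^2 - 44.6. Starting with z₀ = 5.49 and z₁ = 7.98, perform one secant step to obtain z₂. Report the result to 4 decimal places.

f(5.49) = -14.459900, f(7.98) = 19.080400
z₂ = 7.980000 − 19.080400·(7.980000 − 5.490000) / (19.080400 − (-14.459900)) = 7.980000 − (47.510196)/(33.540300) = 6.563489

6.5635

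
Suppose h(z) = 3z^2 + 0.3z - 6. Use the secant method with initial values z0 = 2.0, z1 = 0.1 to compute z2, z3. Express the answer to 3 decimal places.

1.000, 1.750

h(2.0) = 6.60000, h(0.1) = -5.94000
z2 = 0.10000 − (-5.94000)·(0.10000 − 2.00000) / (-5.94000 − 6.60000) = 0.10000 − (11.28600)/(-12.54000) = 1.00000
h(1.00000) = -2.70000
z3 = 1.00000 − (-2.70000)·(1.00000 − 0.10000) / (-2.70000 − (-5.94000)) = 1.00000 − (-2.43000)/(3.24000) = 1.75000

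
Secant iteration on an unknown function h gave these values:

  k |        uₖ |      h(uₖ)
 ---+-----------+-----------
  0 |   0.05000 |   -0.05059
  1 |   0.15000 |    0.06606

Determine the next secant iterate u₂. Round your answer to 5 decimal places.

u₂ = 0.15000 − 0.06606·(0.15000 − 0.05000) / (0.06606 − (-0.05059))
   = 0.15000 − (0.0066060)/(0.1166500) = 0.0933691

0.09337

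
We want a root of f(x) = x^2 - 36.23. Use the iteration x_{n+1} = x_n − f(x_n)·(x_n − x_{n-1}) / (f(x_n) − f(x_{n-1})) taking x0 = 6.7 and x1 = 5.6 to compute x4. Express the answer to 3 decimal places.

f(6.7) = 8.66000, f(5.6) = -4.87000
x2 = 5.60000 − (-4.87000)·(5.60000 − 6.70000) / (-4.87000 − 8.66000) = 5.60000 − (5.35700)/(-13.53000) = 5.99593
f(5.99593) = -0.27876
x3 = 5.99593 − (-0.27876)·(5.99593 − 5.60000) / (-0.27876 − (-4.87000)) = 5.99593 − (-0.11037)/(4.59124) = 6.01997
f(6.01997) = 0.01010
x4 = 6.01997 − 0.01010·(6.01997 − 5.99593) / (0.01010 − (-0.27876)) = 6.01997 − (0.00024)/(0.28886) = 6.01913

6.019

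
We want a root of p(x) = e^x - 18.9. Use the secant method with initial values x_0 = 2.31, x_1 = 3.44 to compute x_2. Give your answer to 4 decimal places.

p(2.31) = -8.825575, p(3.44) = 12.286958
x_2 = 3.440000 − 12.286958·(3.440000 − 2.310000) / (12.286958 − (-8.825575)) = 3.440000 − (13.884263)/(21.112534) = 2.782369

2.7824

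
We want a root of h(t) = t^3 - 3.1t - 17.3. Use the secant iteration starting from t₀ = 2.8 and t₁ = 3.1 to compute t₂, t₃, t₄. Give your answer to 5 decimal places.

h(2.8) = -4.0280000, h(3.1) = 2.8810000
t₂ = 3.1000000 − 2.8810000·(3.1000000 − 2.8000000) / (2.8810000 − (-4.0280000)) = 3.1000000 − (0.8643000)/(6.9090000) = 2.9749023
h(2.9749023) = -0.1941818
t₃ = 2.9749023 − (-0.1941818)·(2.9749023 − 3.1000000) / (-0.1941818 − 2.8810000) = 2.9749023 − (0.0242917)/(-3.0751818) = 2.9828016
h(2.9828016) = -0.0083855
t₄ = 2.9828016 − (-0.0083855)·(2.9828016 − 2.9749023) / (-0.0083855 − (-0.1941818)) = 2.9828016 − (-0.0000662)/(0.1857963) = 2.9831581

2.97490, 2.98280, 2.98316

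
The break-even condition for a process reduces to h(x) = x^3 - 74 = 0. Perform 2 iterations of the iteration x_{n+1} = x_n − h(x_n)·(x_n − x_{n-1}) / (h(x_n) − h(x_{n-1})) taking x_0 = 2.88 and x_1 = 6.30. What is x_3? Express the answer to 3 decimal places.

3.979

h(2.88) = -50.11213, h(6.30) = 176.04700
x_2 = 6.30000 − 176.04700·(6.30000 − 2.88000) / (176.04700 − (-50.11213)) = 6.30000 − (602.08074)/(226.15913) = 3.63780
h(3.63780) = -25.85883
x_3 = 3.63780 − (-25.85883)·(3.63780 − 6.30000) / (-25.85883 − 176.04700) = 3.63780 − (68.84138)/(-201.90583) = 3.97876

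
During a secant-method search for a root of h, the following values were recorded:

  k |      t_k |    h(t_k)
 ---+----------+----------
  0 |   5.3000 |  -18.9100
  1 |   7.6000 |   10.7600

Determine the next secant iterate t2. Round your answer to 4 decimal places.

t2 = 7.6000 − 10.7600·(7.6000 − 5.3000) / (10.7600 − (-18.9100))
   = 7.6000 − (24.748000)/(29.670000) = 6.765891

6.7659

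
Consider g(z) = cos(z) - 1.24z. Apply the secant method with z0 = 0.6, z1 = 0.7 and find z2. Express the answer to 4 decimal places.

g(0.6) = 0.081336, g(0.7) = -0.103158
z2 = 0.700000 − (-0.103158)·(0.700000 − 0.600000) / (-0.103158 − 0.081336) = 0.700000 − (-0.010316)/(-0.184493) = 0.644086

0.6441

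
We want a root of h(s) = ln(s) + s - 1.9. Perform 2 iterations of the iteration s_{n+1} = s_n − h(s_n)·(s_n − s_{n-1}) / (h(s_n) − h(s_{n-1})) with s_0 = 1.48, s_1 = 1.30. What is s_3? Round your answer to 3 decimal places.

1.497

h(1.48) = -0.02796, h(1.30) = -0.33764
s_2 = 1.30000 − (-0.33764)·(1.30000 − 1.48000) / (-0.33764 − (-0.02796)) = 1.30000 − (0.06077)/(-0.30968) = 1.49625
h(1.49625) = -0.00079
s_3 = 1.49625 − (-0.00079)·(1.49625 − 1.30000) / (-0.00079 − (-0.33764)) = 1.49625 − (-0.00015)/(0.33685) = 1.49671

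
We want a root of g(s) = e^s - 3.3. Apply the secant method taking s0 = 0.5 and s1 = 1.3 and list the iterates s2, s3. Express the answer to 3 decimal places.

g(0.5) = -1.65128, g(1.3) = 0.36930
s2 = 1.30000 − 0.36930·(1.30000 − 0.50000) / (0.36930 − (-1.65128)) = 1.30000 − (0.29544)/(2.02058) = 1.15379
g(1.15379) = -0.12983
s3 = 1.15379 − (-0.12983)·(1.15379 − 1.30000) / (-0.12983 − 0.36930) = 1.15379 − (0.01898)/(-0.49913) = 1.19182

1.154, 1.192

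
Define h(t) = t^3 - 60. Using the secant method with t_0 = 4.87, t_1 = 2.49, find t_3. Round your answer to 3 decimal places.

h(4.87) = 55.50130, h(2.49) = -44.56175
t_2 = 2.49000 − (-44.56175)·(2.49000 − 4.87000) / (-44.56175 − 55.50130) = 2.49000 − (106.05697)/(-100.06305) = 3.54990
h(3.54990) = -15.26485
t_3 = 3.54990 − (-15.26485)·(3.54990 − 2.49000) / (-15.26485 − (-44.56175)) = 3.54990 − (-16.17924)/(29.29690) = 4.10215

4.102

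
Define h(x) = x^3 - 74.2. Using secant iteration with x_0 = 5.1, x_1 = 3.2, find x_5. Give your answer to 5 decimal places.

4.20207

h(5.1) = 58.4510000, h(3.2) = -41.4320000
x_2 = 3.2000000 − (-41.4320000)·(3.2000000 − 5.1000000) / (-41.4320000 − 58.4510000) = 3.2000000 − (78.7208000)/(-99.8830000) = 3.9881301
h(3.9881301) = -10.7680656
x_3 = 3.9881301 − (-10.7680656)·(3.9881301 − 3.2000000) / (-10.7680656 − (-41.4320000)) = 3.9881301 − (-8.4866367)/(30.6639344) = 4.2648929
h(4.2648929) = 3.3754666
x_4 = 4.2648929 − 3.3754666·(4.2648929 − 3.9881301) / (3.3754666 − (-10.7680656)) = 4.2648929 − (0.9342036)/(14.1435321) = 4.1988413
h(4.1988413) = -0.1733028
x_5 = 4.1988413 − (-0.1733028)·(4.1988413 − 4.2648929) / (-0.1733028 − 3.3754666) = 4.1988413 − (0.0114469)/(-3.5487694) = 4.2020669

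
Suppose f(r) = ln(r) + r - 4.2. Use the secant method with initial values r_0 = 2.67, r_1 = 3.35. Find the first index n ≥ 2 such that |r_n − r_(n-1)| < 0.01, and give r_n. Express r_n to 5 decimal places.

f(2.67) = -0.5479215, f(3.35) = 0.3589603
r_2 = 3.3500000 − 0.3589603·(0.6800000)/(0.9068819) = 3.0808436;  |Δ| = 0.2691564
f(3.0808436) = 0.0060471
r_3 = 3.0808436 − 0.0060471·(-0.2691564)/(-0.3529133) = 3.0762317;  |Δ| = 0.0046119
|r_3 − r_2| = 0.0046119 < 0.01

n = 3, r_n = 3.07623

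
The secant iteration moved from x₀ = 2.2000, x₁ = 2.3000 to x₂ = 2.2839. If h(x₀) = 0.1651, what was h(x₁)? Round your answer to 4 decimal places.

-0.0317

The secant line through (2.2000, 0.1651) and (2.3000, h(x₁)) crosses zero at x₂ = 2.2839.
So (2.2000, 0.1651), (2.3000, h(x₁)), (2.2839, 0) are collinear:
h(x₁) = 0.1651 · (2.3000 − 2.2839) / (2.2000 − 2.2839) = 0.1651 · (0.016100)/(-0.083900) = -0.031682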